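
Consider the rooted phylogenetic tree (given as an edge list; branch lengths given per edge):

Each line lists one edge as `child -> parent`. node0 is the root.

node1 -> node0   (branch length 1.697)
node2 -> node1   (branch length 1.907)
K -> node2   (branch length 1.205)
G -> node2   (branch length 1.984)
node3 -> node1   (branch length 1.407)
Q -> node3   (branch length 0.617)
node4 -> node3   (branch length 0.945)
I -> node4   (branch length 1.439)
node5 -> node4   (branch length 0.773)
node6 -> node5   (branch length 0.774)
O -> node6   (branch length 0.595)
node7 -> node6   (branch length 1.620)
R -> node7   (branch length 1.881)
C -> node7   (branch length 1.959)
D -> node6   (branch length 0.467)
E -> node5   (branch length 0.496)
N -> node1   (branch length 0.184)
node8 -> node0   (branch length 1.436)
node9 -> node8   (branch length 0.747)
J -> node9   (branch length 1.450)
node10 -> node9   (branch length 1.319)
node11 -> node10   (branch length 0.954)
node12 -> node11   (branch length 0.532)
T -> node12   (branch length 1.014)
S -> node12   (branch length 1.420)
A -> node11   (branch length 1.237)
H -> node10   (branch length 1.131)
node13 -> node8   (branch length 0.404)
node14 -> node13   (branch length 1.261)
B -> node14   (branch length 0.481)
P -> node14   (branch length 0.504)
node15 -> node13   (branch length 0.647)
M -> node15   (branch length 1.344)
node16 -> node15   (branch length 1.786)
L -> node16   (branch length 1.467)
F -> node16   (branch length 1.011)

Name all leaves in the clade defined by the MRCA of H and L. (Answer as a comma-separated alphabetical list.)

Tracing H: it sits inside (((T,S),A),H).
Tracing L: it sits inside (L,F).
The smallest clade enclosing both is ((J,(((T,S),A),H)),((B,P),(M,(L,F)))); the answer is its 10 terminal taxa in alphabetical order.

A, B, F, H, J, L, M, P, S, T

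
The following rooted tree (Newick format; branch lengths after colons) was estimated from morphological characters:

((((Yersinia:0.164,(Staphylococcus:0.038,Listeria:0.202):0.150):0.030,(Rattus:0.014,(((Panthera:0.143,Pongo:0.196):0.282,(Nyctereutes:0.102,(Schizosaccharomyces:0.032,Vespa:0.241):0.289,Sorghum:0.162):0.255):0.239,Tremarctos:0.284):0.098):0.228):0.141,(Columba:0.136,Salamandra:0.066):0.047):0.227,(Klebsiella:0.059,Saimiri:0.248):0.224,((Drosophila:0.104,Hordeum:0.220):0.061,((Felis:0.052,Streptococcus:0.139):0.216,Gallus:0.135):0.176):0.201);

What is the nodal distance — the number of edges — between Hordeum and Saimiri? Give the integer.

5

The MRCA of Hordeum and Saimiri is the root of the tree.
From Hordeum up to that node: 3 branches. From Saimiri up to the same node: 2 branches. Total: 3 + 2 = 5.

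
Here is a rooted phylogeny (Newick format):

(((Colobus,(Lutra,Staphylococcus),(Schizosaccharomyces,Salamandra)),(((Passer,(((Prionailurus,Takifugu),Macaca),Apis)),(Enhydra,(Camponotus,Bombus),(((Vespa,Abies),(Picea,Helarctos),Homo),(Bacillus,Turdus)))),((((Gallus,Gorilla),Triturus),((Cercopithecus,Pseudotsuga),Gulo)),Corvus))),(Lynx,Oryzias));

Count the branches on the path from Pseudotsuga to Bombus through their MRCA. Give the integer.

The MRCA of Pseudotsuga and Bombus is the node subtending (((Passer,(((Prionailurus,Takifugu),Macaca),Apis)),(Enhydra,(Camponotus,Bombus),(((Vespa,Abies),(Picea,Helarctos),Homo),(Bacillus,Turdus)))),((((Gallus,Gorilla),Triturus),((Cercopithecus,Pseudotsuga),Gulo)),Corvus)).
From Pseudotsuga up to that node: 5 branches. From Bombus up to the same node: 4 branches. Total: 5 + 4 = 9.

9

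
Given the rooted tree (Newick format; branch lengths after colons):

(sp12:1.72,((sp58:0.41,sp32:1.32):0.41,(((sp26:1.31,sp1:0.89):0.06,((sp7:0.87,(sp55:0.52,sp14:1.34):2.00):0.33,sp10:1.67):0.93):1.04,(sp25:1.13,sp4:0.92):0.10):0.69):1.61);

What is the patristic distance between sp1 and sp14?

The path runs sp1 → … → MRCA → … → sp14; the MRCA is the node subtending ((sp26,sp1),((sp7,(sp55,sp14)),sp10)).
Branch lengths along that path: 0.89 + 0.06 + 0.93 + 0.33 + 2.00 + 1.34 = 5.55.

5.55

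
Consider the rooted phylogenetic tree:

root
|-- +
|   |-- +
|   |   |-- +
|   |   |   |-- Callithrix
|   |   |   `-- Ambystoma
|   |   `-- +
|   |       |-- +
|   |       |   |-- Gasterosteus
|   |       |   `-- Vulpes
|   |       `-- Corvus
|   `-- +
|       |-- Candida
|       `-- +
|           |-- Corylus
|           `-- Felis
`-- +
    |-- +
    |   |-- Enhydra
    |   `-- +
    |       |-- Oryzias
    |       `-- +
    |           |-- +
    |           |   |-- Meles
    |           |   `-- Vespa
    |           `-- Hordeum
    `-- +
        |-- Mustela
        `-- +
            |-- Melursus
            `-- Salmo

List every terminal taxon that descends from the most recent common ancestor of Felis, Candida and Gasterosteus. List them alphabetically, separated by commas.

Ambystoma, Callithrix, Candida, Corvus, Corylus, Felis, Gasterosteus, Vulpes

Tracing Felis: it sits inside (Corylus,Felis).
Tracing Candida: it sits inside (Candida,(Corylus,Felis)).
Tracing Gasterosteus: it sits inside (Gasterosteus,Vulpes).
The smallest clade enclosing all 3 is (((Callithrix,Ambystoma),((Gasterosteus,Vulpes),Corvus)),(Candida,(Corylus,Felis))); the answer is its 8 terminal taxa in alphabetical order.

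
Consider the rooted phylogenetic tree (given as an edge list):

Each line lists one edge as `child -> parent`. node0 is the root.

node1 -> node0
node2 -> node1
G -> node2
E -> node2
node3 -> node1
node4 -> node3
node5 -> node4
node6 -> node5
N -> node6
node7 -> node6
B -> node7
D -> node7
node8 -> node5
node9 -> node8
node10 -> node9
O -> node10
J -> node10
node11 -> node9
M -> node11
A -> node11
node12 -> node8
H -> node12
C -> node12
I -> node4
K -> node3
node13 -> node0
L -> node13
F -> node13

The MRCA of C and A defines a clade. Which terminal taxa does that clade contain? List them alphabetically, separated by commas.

Tracing C: it sits inside (H,C).
Tracing A: it sits inside (M,A).
The smallest clade enclosing both is (((O,J),(M,A)),(H,C)); the answer is its 6 terminal taxa in alphabetical order.

A, C, H, J, M, O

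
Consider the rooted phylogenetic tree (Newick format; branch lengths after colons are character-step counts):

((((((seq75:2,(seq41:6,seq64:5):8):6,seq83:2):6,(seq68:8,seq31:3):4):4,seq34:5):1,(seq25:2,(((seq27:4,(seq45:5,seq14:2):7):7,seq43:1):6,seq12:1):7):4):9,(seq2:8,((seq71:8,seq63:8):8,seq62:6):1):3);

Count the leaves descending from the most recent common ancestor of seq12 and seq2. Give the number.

17

The MRCA of seq12 and seq2 is the root, so the clade is the entire tree.
That clade contains 17 terminal taxa: seq12, seq14, seq2, seq25, seq27, seq31, seq34, seq41, seq43, seq45, seq62, seq63, seq64, seq68, seq71, seq75, seq83.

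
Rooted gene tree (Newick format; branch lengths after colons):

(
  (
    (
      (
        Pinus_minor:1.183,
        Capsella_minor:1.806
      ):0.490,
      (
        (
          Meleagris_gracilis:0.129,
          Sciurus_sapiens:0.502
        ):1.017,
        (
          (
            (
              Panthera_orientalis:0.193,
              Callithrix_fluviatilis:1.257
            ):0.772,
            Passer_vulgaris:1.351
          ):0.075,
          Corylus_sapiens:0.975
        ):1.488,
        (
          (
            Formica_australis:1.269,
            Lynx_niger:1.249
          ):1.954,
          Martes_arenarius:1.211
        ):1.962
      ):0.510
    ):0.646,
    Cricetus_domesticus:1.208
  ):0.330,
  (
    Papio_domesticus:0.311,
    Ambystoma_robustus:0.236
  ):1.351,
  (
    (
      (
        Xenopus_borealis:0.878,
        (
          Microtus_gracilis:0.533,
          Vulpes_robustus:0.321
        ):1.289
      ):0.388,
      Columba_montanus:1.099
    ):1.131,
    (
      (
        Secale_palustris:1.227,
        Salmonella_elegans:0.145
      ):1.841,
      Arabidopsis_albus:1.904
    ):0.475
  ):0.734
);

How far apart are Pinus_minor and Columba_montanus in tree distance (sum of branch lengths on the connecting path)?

The path runs Pinus_minor → … → MRCA → … → Columba_montanus; the MRCA is the root of the tree.
Branch lengths along that path: 1.183 + 0.490 + 0.646 + 0.330 + 0.734 + 1.131 + 1.099 = 5.613.

5.613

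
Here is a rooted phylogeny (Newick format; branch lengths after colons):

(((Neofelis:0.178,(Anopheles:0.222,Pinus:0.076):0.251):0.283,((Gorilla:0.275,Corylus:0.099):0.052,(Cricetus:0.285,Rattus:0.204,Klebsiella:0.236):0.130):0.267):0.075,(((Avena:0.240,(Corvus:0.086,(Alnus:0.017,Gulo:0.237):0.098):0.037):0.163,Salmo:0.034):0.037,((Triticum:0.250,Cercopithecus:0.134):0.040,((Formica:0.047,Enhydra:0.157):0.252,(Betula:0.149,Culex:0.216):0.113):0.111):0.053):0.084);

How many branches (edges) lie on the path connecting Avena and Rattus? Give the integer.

The MRCA of Avena and Rattus is the root of the tree.
From Avena up to that node: 4 branches. From Rattus up to the same node: 4 branches. Total: 4 + 4 = 8.

8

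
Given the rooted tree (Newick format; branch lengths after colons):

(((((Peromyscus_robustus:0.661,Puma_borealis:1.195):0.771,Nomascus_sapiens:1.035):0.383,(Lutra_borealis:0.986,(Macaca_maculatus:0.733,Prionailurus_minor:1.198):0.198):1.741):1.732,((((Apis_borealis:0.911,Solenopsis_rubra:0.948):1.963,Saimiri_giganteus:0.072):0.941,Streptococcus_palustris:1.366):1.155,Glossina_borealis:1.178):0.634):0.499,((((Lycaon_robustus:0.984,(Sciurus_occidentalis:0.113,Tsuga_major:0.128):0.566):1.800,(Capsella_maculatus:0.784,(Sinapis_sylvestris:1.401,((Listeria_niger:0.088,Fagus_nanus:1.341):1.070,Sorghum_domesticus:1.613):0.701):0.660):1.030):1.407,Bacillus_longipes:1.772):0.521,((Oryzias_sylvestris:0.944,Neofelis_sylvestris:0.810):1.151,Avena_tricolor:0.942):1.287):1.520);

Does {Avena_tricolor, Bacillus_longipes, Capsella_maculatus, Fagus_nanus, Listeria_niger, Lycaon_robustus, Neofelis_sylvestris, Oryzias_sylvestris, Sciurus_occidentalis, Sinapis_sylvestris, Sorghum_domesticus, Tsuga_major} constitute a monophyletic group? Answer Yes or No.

Yes

The most recent common ancestor of these taxa subtends ((((Lycaon_robustus,(Sciurus_occidentalis,Tsuga_major)),(Capsella_maculatus,(Sinapis_sylvestris,((Listeria_niger,Fagus_nanus),Sorghum_domesticus)))),Bacillus_longipes),((Oryzias_sylvestris,Neofelis_sylvestris),Avena_tricolor)).
That clade has exactly 12 tips — every listed taxon and nothing else — so the group is monophyletic.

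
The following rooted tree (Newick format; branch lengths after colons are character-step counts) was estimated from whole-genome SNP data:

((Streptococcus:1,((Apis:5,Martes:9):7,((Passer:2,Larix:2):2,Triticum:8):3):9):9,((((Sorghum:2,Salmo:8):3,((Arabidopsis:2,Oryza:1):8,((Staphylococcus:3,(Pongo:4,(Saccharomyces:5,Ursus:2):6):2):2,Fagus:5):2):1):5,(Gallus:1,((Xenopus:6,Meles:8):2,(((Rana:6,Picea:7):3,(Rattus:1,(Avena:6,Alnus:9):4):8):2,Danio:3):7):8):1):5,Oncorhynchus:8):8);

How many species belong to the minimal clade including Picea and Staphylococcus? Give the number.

18

The MRCA of Picea and Staphylococcus is the node subtending (((Sorghum,Salmo),((Arabidopsis,Oryza),((Staphylococcus,(Pongo,(Saccharomyces,Ursus))),Fagus))),(Gallus,((Xenopus,Meles),(((Rana,Picea),(Rattus,(Avena,Alnus))),Danio)))).
That clade contains 18 terminal taxa: Alnus, Arabidopsis, Avena, Danio, Fagus, Gallus, Meles, Oryza, Picea, Pongo, Rana, Rattus, Saccharomyces, Salmo, Sorghum, Staphylococcus, Ursus, Xenopus.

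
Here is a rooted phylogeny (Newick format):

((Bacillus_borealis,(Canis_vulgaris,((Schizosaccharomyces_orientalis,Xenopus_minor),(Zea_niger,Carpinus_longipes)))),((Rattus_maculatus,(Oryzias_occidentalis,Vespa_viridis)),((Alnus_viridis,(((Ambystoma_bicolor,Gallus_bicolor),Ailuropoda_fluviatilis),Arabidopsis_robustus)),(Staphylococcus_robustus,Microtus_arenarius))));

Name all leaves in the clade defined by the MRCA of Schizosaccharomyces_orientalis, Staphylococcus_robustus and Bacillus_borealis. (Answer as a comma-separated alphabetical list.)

Ailuropoda_fluviatilis, Alnus_viridis, Ambystoma_bicolor, Arabidopsis_robustus, Bacillus_borealis, Canis_vulgaris, Carpinus_longipes, Gallus_bicolor, Microtus_arenarius, Oryzias_occidentalis, Rattus_maculatus, Schizosaccharomyces_orientalis, Staphylococcus_robustus, Vespa_viridis, Xenopus_minor, Zea_niger

Tracing Schizosaccharomyces_orientalis: it sits inside (Schizosaccharomyces_orientalis,Xenopus_minor).
Tracing Staphylococcus_robustus: it sits inside (Staphylococcus_robustus,Microtus_arenarius).
Tracing Bacillus_borealis: it sits inside (Bacillus_borealis,(Canis_vulgaris,((Schizosaccharomyces_orientalis,Xenopus_minor),(Zea_niger,Carpinus_longipes)))).
The smallest clade enclosing all 3 is the whole tree (their MRCA is the root), so the answer is all 16 tips in alphabetical order.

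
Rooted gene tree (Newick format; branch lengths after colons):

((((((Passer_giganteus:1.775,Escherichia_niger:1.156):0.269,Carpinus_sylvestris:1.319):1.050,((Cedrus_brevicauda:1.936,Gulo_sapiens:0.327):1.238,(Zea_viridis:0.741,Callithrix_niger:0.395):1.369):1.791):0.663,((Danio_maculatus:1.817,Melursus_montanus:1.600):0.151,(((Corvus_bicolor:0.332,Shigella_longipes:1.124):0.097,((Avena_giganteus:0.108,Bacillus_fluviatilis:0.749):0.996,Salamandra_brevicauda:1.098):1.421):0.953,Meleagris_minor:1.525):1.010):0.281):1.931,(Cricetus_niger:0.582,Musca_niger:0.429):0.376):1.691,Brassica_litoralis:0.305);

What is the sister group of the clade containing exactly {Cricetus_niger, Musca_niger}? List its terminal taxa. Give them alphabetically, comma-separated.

Avena_giganteus, Bacillus_fluviatilis, Callithrix_niger, Carpinus_sylvestris, Cedrus_brevicauda, Corvus_bicolor, Danio_maculatus, Escherichia_niger, Gulo_sapiens, Meleagris_minor, Melursus_montanus, Passer_giganteus, Salamandra_brevicauda, Shigella_longipes, Zea_viridis

The clade containing exactly {Cricetus_niger, Musca_niger} attaches to the tree at the node subtending (((((Passer_giganteus,Escherichia_niger),Carpinus_sylvestris),((Cedrus_brevicauda,Gulo_sapiens),(Zea_viridis,Callithrix_niger))),((Danio_maculatus,Melursus_montanus),(((Corvus_bicolor,Shigella_longipes),((Avena_giganteus,Bacillus_fluviatilis),Salamandra_brevicauda)),Meleagris_minor))),(Cricetus_niger,Musca_niger)).
The other lineage descending from that same node — the sister group — is ((((Passer_giganteus,Escherichia_niger),Carpinus_sylvestris),((Cedrus_brevicauda,Gulo_sapiens),(Zea_viridis,Callithrix_niger))),((Danio_maculatus,Melursus_montanus),(((Corvus_bicolor,Shigella_longipes),((Avena_giganteus,Bacillus_fluviatilis),Salamandra_brevicauda)),Meleagris_minor))); its 15 tips in alphabetical order are the answer.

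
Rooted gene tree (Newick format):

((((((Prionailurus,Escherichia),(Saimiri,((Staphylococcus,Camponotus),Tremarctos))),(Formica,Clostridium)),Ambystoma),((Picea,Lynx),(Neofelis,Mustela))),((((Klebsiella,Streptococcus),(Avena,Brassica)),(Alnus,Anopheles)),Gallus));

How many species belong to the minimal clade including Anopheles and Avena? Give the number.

The MRCA of Anopheles and Avena is the node subtending (((Klebsiella,Streptococcus),(Avena,Brassica)),(Alnus,Anopheles)).
That clade contains 6 terminal taxa: Alnus, Anopheles, Avena, Brassica, Klebsiella, Streptococcus.

6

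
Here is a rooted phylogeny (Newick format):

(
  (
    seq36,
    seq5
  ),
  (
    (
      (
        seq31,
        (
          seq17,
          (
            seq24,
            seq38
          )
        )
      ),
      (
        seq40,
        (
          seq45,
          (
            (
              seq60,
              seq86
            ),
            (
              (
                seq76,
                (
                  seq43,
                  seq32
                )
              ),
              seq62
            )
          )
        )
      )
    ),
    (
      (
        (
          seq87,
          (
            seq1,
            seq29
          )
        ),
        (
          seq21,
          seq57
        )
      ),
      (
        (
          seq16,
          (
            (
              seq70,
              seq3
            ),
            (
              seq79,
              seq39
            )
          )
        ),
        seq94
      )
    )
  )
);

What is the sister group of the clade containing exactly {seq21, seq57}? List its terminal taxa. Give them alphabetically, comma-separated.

The clade containing exactly {seq21, seq57} attaches to the tree at the node subtending ((seq87,(seq1,seq29)),(seq21,seq57)).
The other lineage descending from that same node — the sister group — is (seq87,(seq1,seq29)); its 3 tips in alphabetical order are the answer.

seq1, seq29, seq87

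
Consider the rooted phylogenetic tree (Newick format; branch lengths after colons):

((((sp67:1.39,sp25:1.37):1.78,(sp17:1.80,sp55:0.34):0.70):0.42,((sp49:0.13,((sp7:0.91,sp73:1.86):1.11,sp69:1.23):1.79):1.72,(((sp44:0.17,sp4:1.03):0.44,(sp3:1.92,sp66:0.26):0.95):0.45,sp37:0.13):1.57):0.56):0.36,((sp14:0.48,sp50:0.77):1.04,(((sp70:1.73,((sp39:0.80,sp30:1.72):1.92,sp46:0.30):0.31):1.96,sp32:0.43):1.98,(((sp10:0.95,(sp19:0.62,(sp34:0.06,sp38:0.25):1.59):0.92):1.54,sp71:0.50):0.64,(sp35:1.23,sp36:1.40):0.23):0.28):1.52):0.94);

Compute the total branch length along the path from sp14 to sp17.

The path runs sp14 → … → MRCA → … → sp17; the MRCA is the root of the tree.
Branch lengths along that path: 0.48 + 1.04 + 0.94 + 0.36 + 0.42 + 0.70 + 1.80 = 5.74.

5.74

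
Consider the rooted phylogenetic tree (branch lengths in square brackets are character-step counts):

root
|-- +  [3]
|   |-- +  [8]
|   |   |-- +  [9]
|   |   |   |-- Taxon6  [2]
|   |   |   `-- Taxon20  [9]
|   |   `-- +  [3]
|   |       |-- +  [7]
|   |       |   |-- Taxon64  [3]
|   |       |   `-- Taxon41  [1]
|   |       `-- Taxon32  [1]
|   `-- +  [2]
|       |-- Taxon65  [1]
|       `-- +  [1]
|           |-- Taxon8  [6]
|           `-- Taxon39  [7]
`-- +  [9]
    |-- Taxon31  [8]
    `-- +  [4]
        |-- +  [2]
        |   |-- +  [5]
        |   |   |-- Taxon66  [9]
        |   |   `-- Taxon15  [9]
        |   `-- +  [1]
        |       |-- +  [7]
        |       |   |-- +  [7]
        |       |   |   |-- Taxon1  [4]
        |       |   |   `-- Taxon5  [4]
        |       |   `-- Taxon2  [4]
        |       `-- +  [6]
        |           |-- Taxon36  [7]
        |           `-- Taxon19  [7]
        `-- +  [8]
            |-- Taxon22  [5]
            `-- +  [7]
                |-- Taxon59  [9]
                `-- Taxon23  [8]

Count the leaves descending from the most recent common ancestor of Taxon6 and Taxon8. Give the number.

8

The MRCA of Taxon6 and Taxon8 is the node subtending (((Taxon6,Taxon20),((Taxon64,Taxon41),Taxon32)),(Taxon65,(Taxon8,Taxon39))).
That clade contains 8 terminal taxa: Taxon20, Taxon32, Taxon39, Taxon41, Taxon6, Taxon64, Taxon65, Taxon8.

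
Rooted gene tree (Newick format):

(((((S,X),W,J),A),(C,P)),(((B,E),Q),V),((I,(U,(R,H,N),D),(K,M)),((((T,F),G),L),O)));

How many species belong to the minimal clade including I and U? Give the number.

8

The MRCA of I and U is the node subtending (I,(U,(R,H,N),D),(K,M)).
That clade contains 8 terminal taxa: D, H, I, K, M, N, R, U.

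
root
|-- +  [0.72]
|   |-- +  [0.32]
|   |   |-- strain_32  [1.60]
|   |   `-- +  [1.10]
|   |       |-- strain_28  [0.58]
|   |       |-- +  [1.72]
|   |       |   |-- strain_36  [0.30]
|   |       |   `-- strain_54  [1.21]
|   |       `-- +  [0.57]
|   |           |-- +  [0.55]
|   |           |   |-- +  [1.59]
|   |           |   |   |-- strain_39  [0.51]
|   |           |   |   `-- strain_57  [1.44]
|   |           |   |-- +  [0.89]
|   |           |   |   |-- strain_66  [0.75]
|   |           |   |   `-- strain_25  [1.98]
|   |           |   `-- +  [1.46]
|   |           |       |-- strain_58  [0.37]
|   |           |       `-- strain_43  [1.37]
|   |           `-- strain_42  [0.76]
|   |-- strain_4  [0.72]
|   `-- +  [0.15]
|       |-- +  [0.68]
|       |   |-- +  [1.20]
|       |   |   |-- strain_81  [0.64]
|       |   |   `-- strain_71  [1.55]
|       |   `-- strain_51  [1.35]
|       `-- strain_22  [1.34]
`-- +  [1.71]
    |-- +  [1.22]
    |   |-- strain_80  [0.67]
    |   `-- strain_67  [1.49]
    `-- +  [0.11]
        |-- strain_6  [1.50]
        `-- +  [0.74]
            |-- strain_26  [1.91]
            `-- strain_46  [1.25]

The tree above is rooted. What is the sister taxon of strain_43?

strain_43 attaches to the tree at the node subtending (strain_58,strain_43).
The other lineage descending from that same node — the sister group — is the single tip strain_58.

strain_58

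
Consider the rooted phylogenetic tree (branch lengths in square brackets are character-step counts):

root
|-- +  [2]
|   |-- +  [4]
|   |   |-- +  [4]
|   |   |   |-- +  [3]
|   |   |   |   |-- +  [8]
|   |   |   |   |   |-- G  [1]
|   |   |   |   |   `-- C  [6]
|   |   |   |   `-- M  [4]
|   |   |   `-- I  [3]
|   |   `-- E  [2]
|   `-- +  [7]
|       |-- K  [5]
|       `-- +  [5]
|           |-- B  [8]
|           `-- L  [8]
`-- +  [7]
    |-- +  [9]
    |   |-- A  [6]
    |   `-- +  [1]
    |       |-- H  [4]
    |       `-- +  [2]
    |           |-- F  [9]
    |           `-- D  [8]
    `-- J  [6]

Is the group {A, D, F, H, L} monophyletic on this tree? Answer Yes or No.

No

The MRCA of the listed taxa is the root, so the smallest clade containing them is the whole tree.
That clade also contains B, C, E, G, I, J, K, M, which are not in the proposed group, so the group is not monophyletic.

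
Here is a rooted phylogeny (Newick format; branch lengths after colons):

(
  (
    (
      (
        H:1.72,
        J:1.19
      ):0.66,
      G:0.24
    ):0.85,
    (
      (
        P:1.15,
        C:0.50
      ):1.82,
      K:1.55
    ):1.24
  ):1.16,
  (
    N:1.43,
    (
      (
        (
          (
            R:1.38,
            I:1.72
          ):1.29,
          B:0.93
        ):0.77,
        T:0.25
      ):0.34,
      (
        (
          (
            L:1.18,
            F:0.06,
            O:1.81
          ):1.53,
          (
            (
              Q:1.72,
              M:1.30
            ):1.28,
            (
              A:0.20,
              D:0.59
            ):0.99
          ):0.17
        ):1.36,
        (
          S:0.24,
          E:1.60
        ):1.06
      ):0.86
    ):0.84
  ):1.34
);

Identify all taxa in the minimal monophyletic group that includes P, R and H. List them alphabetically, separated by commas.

A, B, C, D, E, F, G, H, I, J, K, L, M, N, O, P, Q, R, S, T

Tracing P: it sits inside (P,C).
Tracing R: it sits inside (R,I).
Tracing H: it sits inside (H,J).
The smallest clade enclosing all 3 is the whole tree (their MRCA is the root), so the answer is all 20 tips in alphabetical order.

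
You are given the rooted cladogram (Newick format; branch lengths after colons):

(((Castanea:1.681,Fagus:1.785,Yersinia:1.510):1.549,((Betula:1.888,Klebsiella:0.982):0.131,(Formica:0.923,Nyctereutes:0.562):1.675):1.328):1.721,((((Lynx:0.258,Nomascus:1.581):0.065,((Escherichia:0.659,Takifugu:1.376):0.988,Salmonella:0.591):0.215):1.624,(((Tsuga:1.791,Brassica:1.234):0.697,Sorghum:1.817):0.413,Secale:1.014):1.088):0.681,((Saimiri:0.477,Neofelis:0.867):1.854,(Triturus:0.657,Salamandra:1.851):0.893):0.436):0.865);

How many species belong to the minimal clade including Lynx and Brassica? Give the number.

9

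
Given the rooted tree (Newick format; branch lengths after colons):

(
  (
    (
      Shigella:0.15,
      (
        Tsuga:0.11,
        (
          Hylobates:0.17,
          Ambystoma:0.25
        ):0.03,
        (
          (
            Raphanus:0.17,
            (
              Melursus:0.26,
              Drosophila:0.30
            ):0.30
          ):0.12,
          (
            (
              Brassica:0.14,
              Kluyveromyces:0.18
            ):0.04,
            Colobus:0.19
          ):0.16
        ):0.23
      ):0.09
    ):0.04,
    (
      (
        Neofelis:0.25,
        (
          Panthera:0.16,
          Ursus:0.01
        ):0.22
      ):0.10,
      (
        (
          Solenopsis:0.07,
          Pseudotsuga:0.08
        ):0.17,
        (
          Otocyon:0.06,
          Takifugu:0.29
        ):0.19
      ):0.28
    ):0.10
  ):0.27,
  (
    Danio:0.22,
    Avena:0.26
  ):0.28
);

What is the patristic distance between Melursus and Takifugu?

1.90

The path runs Melursus → … → MRCA → … → Takifugu; the MRCA is the node subtending ((Shigella,(Tsuga,(Hylobates,Ambystoma),((Raphanus,(Melursus,Drosophila)),((Brassica,Kluyveromyces),Colobus)))),((Neofelis,(Panthera,Ursus)),((Solenopsis,Pseudotsuga),(Otocyon,Takifugu)))).
Branch lengths along that path: 0.26 + 0.30 + 0.12 + 0.23 + 0.09 + 0.04 + 0.10 + 0.28 + 0.19 + 0.29 = 1.90.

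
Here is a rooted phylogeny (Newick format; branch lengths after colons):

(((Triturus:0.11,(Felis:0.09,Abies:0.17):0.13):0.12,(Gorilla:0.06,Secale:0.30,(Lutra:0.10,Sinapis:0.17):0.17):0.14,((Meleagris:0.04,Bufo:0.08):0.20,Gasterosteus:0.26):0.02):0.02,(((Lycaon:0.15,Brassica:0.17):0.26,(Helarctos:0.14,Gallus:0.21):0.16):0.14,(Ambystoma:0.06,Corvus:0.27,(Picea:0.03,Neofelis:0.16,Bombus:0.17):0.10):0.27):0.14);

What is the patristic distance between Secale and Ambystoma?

The path runs Secale → … → MRCA → … → Ambystoma; the MRCA is the root of the tree.
Branch lengths along that path: 0.30 + 0.14 + 0.02 + 0.14 + 0.27 + 0.06 = 0.93.

0.93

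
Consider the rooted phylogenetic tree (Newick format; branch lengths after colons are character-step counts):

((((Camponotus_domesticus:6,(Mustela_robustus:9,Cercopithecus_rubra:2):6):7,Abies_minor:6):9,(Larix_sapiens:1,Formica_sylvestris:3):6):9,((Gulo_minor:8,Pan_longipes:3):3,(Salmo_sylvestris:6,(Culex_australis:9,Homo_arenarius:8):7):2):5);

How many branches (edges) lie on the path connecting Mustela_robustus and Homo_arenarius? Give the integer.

9

The MRCA of Mustela_robustus and Homo_arenarius is the root of the tree.
From Mustela_robustus up to that node: 5 branches. From Homo_arenarius up to the same node: 4 branches. Total: 5 + 4 = 9.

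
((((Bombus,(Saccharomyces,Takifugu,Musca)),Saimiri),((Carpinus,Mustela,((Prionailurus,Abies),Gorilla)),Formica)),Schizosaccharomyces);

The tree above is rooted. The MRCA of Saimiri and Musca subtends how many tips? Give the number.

The MRCA of Saimiri and Musca is the node subtending ((Bombus,(Saccharomyces,Takifugu,Musca)),Saimiri).
That clade contains 5 terminal taxa: Bombus, Musca, Saccharomyces, Saimiri, Takifugu.

5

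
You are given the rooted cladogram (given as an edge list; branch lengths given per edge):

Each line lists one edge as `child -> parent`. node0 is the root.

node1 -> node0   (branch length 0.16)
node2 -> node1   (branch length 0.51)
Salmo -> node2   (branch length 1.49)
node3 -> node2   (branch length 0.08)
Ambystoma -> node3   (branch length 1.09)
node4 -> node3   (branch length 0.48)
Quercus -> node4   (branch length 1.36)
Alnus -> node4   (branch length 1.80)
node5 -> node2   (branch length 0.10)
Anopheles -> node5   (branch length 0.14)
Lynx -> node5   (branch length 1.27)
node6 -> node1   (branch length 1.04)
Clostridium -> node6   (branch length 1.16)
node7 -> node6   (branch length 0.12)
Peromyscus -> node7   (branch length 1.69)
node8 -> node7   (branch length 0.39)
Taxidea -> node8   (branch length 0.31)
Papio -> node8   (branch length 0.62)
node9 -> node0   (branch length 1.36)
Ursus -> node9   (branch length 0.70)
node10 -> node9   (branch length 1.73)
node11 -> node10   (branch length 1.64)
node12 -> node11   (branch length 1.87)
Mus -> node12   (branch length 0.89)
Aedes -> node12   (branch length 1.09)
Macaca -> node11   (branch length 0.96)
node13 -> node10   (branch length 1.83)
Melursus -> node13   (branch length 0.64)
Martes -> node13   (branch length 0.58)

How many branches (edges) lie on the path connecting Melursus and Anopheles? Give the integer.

8

The MRCA of Melursus and Anopheles is the root of the tree.
From Melursus up to that node: 4 branches. From Anopheles up to the same node: 4 branches. Total: 4 + 4 = 8.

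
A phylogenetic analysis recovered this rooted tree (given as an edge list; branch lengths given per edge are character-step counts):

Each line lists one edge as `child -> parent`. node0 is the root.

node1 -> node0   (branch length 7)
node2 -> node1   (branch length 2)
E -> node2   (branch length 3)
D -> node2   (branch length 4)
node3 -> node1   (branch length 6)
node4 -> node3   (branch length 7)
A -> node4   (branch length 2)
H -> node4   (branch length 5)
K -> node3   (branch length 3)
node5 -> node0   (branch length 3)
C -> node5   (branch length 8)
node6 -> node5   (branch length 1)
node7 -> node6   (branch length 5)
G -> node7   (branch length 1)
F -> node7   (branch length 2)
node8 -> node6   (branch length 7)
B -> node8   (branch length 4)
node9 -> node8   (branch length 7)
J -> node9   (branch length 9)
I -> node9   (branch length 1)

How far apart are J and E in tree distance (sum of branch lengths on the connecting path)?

39

The path runs J → … → MRCA → … → E; the MRCA is the root of the tree.
Branch lengths along that path: 9 + 7 + 7 + 1 + 3 + 7 + 2 + 3 = 39.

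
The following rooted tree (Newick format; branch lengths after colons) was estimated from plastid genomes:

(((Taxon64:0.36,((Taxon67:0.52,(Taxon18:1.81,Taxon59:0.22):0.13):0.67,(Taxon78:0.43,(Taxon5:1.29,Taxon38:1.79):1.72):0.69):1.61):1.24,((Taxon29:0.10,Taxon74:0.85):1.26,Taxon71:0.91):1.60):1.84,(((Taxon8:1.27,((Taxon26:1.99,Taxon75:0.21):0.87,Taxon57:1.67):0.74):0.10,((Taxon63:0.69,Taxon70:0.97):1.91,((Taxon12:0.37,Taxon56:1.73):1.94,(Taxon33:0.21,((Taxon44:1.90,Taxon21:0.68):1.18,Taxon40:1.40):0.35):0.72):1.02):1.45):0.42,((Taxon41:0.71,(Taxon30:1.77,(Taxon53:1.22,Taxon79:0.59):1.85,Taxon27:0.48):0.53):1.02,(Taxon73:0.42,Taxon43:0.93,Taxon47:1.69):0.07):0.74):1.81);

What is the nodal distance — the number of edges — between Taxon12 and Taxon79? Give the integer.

10

The MRCA of Taxon12 and Taxon79 is the node subtending (((Taxon8,((Taxon26,Taxon75),Taxon57)),((Taxon63,Taxon70),((Taxon12,Taxon56),(Taxon33,((Taxon44,Taxon21),Taxon40))))),((Taxon41,(Taxon30,(Taxon53,Taxon79),Taxon27)),(Taxon73,Taxon43,Taxon47))).
From Taxon12 up to that node: 5 branches. From Taxon79 up to the same node: 5 branches. Total: 5 + 5 = 10.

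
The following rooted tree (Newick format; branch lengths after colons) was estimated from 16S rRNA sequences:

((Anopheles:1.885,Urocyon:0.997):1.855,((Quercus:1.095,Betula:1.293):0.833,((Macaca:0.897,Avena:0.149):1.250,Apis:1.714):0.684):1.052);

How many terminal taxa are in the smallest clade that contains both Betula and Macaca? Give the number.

The MRCA of Betula and Macaca is the node subtending ((Quercus,Betula),((Macaca,Avena),Apis)).
That clade contains 5 terminal taxa: Apis, Avena, Betula, Macaca, Quercus.

5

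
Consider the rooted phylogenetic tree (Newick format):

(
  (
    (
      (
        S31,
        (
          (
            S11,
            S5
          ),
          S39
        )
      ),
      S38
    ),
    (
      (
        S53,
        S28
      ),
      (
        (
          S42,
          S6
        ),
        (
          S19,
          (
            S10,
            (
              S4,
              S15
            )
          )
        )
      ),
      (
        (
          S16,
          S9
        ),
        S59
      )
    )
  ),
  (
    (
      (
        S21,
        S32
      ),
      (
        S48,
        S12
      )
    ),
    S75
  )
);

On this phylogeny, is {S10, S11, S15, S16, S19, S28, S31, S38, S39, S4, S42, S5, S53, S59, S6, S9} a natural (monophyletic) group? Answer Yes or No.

The most recent common ancestor of these taxa subtends (((S31,((S11,S5),S39)),S38),((S53,S28),((S42,S6),(S19,(S10,(S4,S15)))),((S16,S9),S59))).
That clade has exactly 16 tips — every listed taxon and nothing else — so the group is monophyletic.

Yes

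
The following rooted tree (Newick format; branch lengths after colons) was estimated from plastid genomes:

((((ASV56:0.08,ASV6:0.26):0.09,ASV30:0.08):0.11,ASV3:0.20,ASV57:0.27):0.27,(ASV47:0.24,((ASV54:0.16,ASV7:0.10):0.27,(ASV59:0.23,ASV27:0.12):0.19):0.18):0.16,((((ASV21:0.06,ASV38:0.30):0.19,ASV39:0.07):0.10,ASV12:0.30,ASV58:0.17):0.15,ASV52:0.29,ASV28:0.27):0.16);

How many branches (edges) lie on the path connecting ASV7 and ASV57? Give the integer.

The MRCA of ASV7 and ASV57 is the root of the tree.
From ASV7 up to that node: 4 branches. From ASV57 up to the same node: 2 branches. Total: 4 + 2 = 6.

6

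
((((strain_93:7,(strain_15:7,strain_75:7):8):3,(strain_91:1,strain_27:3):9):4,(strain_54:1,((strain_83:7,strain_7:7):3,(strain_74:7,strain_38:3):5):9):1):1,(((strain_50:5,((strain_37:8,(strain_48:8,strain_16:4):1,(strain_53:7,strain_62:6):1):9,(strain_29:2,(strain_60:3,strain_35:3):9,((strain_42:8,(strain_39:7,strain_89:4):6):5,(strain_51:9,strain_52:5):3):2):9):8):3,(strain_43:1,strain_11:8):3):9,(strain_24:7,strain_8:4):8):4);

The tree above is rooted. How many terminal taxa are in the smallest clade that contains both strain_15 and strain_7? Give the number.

The MRCA of strain_15 and strain_7 is the node subtending (((strain_93,(strain_15,strain_75)),(strain_91,strain_27)),(strain_54,((strain_83,strain_7),(strain_74,strain_38)))).
That clade contains 10 terminal taxa: strain_15, strain_27, strain_38, strain_54, strain_7, strain_74, strain_75, strain_83, strain_91, strain_93.

10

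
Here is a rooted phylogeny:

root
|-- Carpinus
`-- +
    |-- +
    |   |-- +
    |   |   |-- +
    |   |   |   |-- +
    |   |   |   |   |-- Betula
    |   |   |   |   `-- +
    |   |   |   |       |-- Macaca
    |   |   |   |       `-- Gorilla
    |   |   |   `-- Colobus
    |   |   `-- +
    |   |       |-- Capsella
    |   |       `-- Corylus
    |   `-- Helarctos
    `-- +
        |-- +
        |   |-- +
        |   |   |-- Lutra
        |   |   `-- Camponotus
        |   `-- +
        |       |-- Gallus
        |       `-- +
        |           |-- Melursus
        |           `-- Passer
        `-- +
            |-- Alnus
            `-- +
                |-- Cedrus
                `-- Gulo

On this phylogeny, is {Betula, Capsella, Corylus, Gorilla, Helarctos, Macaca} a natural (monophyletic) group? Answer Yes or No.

No

The MRCA of the listed taxa subtends ((((Betula,(Macaca,Gorilla)),Colobus),(Capsella,Corylus)),Helarctos).
That clade also contains Colobus, which is not in the proposed group, so the group is not monophyletic.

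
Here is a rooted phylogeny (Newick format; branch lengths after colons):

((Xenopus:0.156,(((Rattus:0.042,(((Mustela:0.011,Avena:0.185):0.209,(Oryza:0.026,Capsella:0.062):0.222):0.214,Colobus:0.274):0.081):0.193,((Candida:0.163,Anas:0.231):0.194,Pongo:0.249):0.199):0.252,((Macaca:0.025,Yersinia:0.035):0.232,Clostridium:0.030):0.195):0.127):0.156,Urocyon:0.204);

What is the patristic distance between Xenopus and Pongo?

0.983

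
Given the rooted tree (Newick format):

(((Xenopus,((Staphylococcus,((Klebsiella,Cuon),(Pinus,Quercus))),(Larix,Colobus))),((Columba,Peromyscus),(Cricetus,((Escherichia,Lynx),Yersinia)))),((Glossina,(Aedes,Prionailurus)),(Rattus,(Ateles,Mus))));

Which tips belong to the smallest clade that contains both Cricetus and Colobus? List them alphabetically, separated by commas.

Colobus, Columba, Cricetus, Cuon, Escherichia, Klebsiella, Larix, Lynx, Peromyscus, Pinus, Quercus, Staphylococcus, Xenopus, Yersinia

Tracing Cricetus: it sits inside (Cricetus,((Escherichia,Lynx),Yersinia)).
Tracing Colobus: it sits inside (Larix,Colobus).
The smallest clade enclosing both is ((Xenopus,((Staphylococcus,((Klebsiella,Cuon),(Pinus,Quercus))),(Larix,Colobus))),((Columba,Peromyscus),(Cricetus,((Escherichia,Lynx),Yersinia)))); the answer is its 14 terminal taxa in alphabetical order.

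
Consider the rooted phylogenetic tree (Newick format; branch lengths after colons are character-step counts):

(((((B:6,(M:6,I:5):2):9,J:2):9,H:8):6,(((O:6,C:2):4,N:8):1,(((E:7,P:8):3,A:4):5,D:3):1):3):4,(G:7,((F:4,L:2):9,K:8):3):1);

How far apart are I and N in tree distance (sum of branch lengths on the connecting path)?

The path runs I → … → MRCA → … → N; the MRCA is the node subtending ((((B,(M,I)),J),H),(((O,C),N),(((E,P),A),D))).
Branch lengths along that path: 5 + 2 + 9 + 9 + 6 + 3 + 1 + 8 = 43.

43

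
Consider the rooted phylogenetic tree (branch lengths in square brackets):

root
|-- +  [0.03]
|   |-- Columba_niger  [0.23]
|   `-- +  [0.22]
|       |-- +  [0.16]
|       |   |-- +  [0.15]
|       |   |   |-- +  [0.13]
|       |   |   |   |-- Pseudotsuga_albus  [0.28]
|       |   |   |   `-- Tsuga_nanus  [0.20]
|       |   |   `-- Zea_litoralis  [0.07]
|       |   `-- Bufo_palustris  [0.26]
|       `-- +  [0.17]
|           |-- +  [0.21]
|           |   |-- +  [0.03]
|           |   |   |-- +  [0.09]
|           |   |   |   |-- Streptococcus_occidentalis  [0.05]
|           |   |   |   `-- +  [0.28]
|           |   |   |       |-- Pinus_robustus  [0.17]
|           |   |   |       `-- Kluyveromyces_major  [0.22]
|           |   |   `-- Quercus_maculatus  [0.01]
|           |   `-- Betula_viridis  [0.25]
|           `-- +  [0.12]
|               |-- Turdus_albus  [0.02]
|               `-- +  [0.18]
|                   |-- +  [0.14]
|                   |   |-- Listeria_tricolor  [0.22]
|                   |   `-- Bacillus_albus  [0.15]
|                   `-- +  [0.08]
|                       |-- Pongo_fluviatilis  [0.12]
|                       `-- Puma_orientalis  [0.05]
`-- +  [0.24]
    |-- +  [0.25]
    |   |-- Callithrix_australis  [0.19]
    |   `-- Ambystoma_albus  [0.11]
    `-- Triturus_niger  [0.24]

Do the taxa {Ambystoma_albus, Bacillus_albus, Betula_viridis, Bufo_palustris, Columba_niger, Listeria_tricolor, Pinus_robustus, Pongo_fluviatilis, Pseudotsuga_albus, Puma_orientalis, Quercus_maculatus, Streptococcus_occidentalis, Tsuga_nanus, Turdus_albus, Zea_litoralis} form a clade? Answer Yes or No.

The MRCA of the listed taxa is the root, so the smallest clade containing them is the whole tree.
That clade also contains Callithrix_australis, Kluyveromyces_major, Triturus_niger, which are not in the proposed group, so the group is not monophyletic.

No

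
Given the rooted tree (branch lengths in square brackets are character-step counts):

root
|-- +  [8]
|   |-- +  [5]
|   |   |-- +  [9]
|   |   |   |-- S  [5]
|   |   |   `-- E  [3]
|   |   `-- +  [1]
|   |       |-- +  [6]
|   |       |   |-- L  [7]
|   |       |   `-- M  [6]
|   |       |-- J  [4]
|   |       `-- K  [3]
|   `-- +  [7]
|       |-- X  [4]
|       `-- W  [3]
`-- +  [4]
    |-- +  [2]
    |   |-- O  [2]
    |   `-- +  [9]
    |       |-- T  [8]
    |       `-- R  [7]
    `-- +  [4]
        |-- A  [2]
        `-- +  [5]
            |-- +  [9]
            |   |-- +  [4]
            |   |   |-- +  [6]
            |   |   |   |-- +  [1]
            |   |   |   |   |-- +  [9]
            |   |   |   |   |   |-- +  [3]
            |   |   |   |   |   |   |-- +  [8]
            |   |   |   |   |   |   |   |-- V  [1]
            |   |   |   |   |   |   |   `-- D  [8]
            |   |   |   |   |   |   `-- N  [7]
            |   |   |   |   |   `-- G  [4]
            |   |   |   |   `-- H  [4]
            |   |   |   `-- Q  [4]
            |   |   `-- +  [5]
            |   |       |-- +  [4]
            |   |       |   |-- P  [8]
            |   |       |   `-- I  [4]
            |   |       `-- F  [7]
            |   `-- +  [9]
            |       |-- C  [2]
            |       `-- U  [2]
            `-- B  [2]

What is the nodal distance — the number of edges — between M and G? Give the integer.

The MRCA of M and G is the root of the tree.
From M up to that node: 5 branches. From G up to the same node: 9 branches. Total: 5 + 9 = 14.

14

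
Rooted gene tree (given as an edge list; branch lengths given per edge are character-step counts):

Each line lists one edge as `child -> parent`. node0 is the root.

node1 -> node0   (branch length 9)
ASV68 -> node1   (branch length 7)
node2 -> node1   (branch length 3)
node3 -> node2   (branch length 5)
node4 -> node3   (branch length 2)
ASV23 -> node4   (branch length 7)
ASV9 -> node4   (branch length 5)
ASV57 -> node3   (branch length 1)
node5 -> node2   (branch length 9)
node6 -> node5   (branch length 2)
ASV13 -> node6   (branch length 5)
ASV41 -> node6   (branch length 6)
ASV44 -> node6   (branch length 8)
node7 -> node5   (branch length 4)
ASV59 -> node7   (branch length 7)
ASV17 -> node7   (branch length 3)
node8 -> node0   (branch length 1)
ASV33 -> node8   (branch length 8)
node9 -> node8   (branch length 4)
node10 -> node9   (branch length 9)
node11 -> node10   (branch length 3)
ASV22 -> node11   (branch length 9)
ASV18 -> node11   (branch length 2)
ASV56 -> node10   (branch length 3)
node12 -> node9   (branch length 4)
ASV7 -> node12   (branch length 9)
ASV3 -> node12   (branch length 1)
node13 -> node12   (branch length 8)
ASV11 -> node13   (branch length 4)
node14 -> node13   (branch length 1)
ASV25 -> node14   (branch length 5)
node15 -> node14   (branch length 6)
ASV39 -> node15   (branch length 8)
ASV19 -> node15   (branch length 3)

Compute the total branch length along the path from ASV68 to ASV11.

37

The path runs ASV68 → … → MRCA → … → ASV11; the MRCA is the root of the tree.
Branch lengths along that path: 7 + 9 + 1 + 4 + 4 + 8 + 4 = 37.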